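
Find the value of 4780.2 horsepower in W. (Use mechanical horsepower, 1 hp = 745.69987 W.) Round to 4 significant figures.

3.565e+6 watts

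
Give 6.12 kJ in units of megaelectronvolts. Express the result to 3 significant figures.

3.82e+16 MeV

1 kJ = 6.24151e+15 MeV.
Thus 6.12 × 6.24151e+15 ≈ 3.82e+16 MeV.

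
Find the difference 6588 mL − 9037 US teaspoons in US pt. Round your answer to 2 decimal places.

6588 mL = 13.9229 US pt and 9037 US tsp = 94.1354 US pt.
13.9229 − 94.1354 ≈ -80.21 US pt.

-80.21 US pints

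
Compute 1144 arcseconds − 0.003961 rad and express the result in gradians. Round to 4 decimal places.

1144 arcsec = 0.353086 grad and 0.003961 rad = 0.252165 grad.
0.353086 − 0.252165 ≈ 0.1009 grad.

0.1009 grad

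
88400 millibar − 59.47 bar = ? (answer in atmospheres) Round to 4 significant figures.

28.55 atm

88400 mbar = 87.2440 atm and 59.47 bar = 58.6923 atm.
87.2440 − 58.6923 ≈ 28.55 atm.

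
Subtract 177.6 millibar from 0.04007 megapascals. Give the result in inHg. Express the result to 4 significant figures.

6.588 inches of mercury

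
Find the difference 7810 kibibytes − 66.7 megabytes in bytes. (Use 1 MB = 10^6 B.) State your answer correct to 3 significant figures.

-5.87 × 10^7 B

7810 KiB = 7.99744 × 10^6 B and 66.7 MB = 6.67000 × 10^7 B.
7.99744 × 10^6 − 6.67000 × 10^7 ≈ -5.87 × 10^7 B.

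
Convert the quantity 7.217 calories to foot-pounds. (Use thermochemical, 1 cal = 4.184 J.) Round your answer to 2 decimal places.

22.27 foot-pounds

1 cal = 3.08596 ft·lbf.
Then 7.217 × 3.08596 ≈ 22.27 ft·lbf.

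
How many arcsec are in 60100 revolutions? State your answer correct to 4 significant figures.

1 rev = 1.29600e+6 arcsec.
60100 × 1.29600e+6 ≈ 7.789e+10 arcsec.

7.789e+10 arcsec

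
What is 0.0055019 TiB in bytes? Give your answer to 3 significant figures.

6.05 × 10^9 bytes

1 tebibyte = 1.09951 × 10^12 B.
Thus 0.0055019 × 1.09951 × 10^12 ≈ 6.05 × 10^9 B.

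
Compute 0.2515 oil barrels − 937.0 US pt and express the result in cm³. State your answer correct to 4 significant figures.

0.2515 bbl = 39985.3 cm³ and 937.0 US pt = 443366 cm³.
39985.3 − 443366 ≈ -403400 cm³.

-403400 cm³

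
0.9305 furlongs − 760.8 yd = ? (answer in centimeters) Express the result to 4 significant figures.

0.9305 furlong = 18718.7 cm and 760.8 yd = 69567.6 cm.
18718.7 − 69567.6 ≈ -50850 cm.

-50850 cm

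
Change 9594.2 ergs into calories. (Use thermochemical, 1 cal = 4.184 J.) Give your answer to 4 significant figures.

1 erg = 2.39006e-8 cal.
Then 9594.2 × 2.39006e-8 ≈ 0.0002293 cal.

0.0002293 cal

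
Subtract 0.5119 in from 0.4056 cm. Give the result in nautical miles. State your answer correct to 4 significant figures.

-4.831 × 10^-6 nautical miles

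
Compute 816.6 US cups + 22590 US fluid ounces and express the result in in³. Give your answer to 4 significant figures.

52560 cubic inches

816.6 US cup = 11789.7 in³ and 22590 US fl oz = 40767.9 in³.
11789.7 + 40767.9 ≈ 52560 in³.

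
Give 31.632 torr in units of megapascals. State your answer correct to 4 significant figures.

0.004217 MPa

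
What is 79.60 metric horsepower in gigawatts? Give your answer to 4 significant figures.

5.855 × 10^-5 GW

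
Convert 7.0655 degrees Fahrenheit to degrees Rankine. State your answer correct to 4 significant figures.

466.7 °R

°R = °F + 459.67.
Applying the formula gives 466.7 °R.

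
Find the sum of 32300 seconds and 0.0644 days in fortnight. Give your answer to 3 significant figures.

32300 s = 0.0267030 fortnight and 0.0644 d = 0.00460000 fortnight.
0.0267030 + 0.00460000 ≈ 0.0313 fortnight.

0.0313 fortnights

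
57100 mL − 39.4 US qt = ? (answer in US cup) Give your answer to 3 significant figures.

83.7 US cups

57100 mL = 241.348 US cup and 39.4 US qt = 157.600 US cup.
241.348 − 157.600 ≈ 83.7 US cup.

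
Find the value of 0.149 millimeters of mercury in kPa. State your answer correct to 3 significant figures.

0.0199 kPa

1 mmHg = 0.133322 kPa.
So 0.149 × 0.133322 ≈ 0.0199 kPa.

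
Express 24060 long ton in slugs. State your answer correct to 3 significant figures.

1.68 × 10^6 slug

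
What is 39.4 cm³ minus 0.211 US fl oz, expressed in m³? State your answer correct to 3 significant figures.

39.4 cm³ = 3.94000e-5 m³ and 0.211 US fl oz = 6.24001e-6 m³.
3.94000e-5 − 6.24001e-6 ≈ 3.32e-5 m³.

3.32e-5 m³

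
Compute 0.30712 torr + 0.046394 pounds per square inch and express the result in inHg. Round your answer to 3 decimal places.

0.107 inches of mercury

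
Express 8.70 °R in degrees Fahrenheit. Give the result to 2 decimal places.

°R = °F + 459.67.
Applying the formula gives -450.97 °F.

-450.97 degrees Fahrenheit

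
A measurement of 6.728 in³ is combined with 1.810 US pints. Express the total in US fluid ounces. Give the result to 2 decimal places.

6.728 in³ = 3.72807 US fl oz and 1.810 US pt = 28.9600 US fl oz.
3.72807 + 28.9600 ≈ 32.69 US fl oz.

32.69 US fluid ounces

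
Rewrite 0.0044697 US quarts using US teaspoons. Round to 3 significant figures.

0.858 US tsp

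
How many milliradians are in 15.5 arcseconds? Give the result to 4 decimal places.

0.0751 milliradians

1 arcsecond = 0.00484814 mrad.
15.5 × 0.00484814 ≈ 0.0751 mrad.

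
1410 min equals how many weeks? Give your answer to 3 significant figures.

1 min = 9.92063e-5 weeks.
Then 1410 × 9.92063e-5 ≈ 0.140 wk.

0.140 wk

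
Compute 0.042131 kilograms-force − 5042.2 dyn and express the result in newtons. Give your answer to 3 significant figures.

0.363 N

0.042131 kgf = 0.413164 N and 5042.2 dyn = 0.0504220 N.
0.413164 − 0.0504220 ≈ 0.363 N.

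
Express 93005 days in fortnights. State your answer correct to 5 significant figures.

6643.2 fortnights

1 day = 0.0714286 fortnight.
So 93005 × 0.0714286 ≈ 6643.2 fortnight.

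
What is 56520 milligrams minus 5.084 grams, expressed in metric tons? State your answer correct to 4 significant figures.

5.144 × 10^-5 metric tons

56520 mg = 5.65200 × 10^-5 t and 5.084 g = 5.08400 × 10^-6 t.
5.65200 × 10^-5 − 5.08400 × 10^-6 ≈ 5.144 × 10^-5 t.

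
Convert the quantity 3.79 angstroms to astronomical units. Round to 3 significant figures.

1 angstrom = 6.68459e-22 astronomical units.
Then 3.79 × 6.68459e-22 ≈ 2.53e-21 au.

2.53e-21 au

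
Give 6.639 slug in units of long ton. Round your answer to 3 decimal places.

1 slug = 0.0143634 long ton.
Then 6.639 × 0.0143634 ≈ 0.095 long ton.

0.095 long tons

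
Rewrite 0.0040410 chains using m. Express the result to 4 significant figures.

0.08129 m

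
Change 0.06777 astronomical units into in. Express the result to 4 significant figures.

1 au = 5.88968e+12 inches.
So 0.06777 × 5.88968e+12 ≈ 3.991e+11 in.

3.991e+11 inches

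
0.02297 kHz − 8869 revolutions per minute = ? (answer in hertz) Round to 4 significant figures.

-124.8 Hz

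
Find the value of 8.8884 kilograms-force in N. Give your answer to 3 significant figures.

1 kilogram-force = 9.80665 newtons.
Then 8.8884 × 9.80665 ≈ 87.2 N.

87.2 N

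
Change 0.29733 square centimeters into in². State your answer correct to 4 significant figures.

0.04609 in²

1 cm² = 0.155000 in².
Thus 0.29733 × 0.155000 ≈ 0.04609 in².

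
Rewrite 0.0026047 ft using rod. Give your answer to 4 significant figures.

1 ft = 0.0606061 rod.
0.0026047 × 0.0606061 ≈ 0.0001579 rod.

0.0001579 rods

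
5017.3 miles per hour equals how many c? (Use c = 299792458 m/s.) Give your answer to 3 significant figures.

1 mile per hour = 1.49116 × 10^-9 times the speed of light.
5017.3 × 1.49116 × 10^-9 ≈ 7.48 × 10^-6 c.

7.48 × 10^-6 c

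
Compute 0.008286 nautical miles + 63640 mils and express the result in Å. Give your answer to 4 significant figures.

0.008286 nmi = 1.53457 × 10^11 Å and 63640 mil = 1.61646 × 10^10 Å.
1.53457 × 10^11 + 1.61646 × 10^10 ≈ 1.696 × 10^11 Å.

1.696 × 10^11 Å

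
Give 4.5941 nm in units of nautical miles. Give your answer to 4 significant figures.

2.481e-12 nautical miles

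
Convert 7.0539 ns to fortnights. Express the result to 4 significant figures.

5.832e-15 fortnight

1 nanosecond = 8.26720e-16 fortnight.
7.0539 × 8.26720e-16 ≈ 5.832e-15 fortnight.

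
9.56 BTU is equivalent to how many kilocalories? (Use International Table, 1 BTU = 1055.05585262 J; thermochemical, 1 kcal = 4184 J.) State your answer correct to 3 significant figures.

2.41 kilocalories

1 British thermal unit = 0.252164 kcal.
Thus 9.56 × 0.252164 ≈ 2.41 kcal.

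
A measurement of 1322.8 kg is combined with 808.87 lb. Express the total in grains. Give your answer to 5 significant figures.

2.6076e+7 gr

1322.8 kg = 2.04139e+7 gr and 808.87 lb = 5.66209e+6 gr.
2.04139e+7 + 5.66209e+6 ≈ 2.6076e+7 gr.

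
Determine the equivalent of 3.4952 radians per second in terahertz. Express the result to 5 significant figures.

1 rad/s = 1.59155 × 10^-13 terahertz.
Thus 3.4952 × 1.59155 × 10^-13 ≈ 5.5628 × 10^-13 THz.

5.5628 × 10^-13 THz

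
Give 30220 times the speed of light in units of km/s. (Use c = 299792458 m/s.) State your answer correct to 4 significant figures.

9.060 × 10^9 km/s

1 speed of light = 299792 kilometers per second.
So 30220 × 299792 ≈ 9.060 × 10^9 km/s.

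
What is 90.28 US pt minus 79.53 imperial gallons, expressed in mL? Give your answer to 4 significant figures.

-318800 mL

90.28 US pt = 42718.4 mL and 79.53 imp gal = 361551 mL.
42718.4 − 361551 ≈ -318800 mL.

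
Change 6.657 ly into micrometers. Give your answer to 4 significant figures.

6.298 × 10^22 micrometers

1 light-year = 9.46073 × 10^21 micrometers.
Then 6.657 × 9.46073 × 10^21 ≈ 6.298 × 10^22 μm.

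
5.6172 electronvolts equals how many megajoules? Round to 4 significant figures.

1 eV = 1.60218e-25 MJ.
Then 5.6172 × 1.60218e-25 ≈ 9.000e-25 MJ.

9.000e-25 MJ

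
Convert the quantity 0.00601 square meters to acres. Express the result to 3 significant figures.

1 m² = 0.000247105 acres.
So 0.00601 × 0.000247105 ≈ 1.49e-6 acre.

1.49e-6 acre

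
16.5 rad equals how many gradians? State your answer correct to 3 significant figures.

1050 gradians

1 radian = 63.6620 grad.
Thus 16.5 × 63.6620 ≈ 1050 grad.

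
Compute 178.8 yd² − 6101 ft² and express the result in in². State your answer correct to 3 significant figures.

178.8 yd² = 231725 in² and 6101 ft² = 878544 in².
231725 − 878544 ≈ -647000 in².

-647000 square inches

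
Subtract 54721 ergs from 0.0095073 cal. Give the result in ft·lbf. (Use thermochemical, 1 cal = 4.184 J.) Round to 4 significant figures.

0.02530 ft·lbf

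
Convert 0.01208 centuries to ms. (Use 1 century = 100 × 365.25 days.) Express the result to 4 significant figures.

3.812 × 10^10 milliseconds

1 century = 3.15576 × 10^12 milliseconds.
Then 0.01208 × 3.15576 × 10^12 ≈ 3.812 × 10^10 ms.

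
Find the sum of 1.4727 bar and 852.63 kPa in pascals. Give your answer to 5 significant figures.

999900 Pa

1.4727 bar = 147270 Pa and 852.63 kPa = 852630 Pa.
147270 + 852630 ≈ 999900 Pa.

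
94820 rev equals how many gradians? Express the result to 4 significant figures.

3.793e+7 gradians

1 rev = 400.000 grad.
Then 94820 × 400.000 ≈ 3.793e+7 grad.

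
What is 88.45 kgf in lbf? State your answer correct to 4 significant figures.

195.0 lbf

1 kilogram-force = 2.20462 pounds-force.
Thus 88.45 × 2.20462 ≈ 195.0 lbf.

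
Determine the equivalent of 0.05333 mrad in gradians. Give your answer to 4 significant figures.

1 milliradian = 0.0636620 gradians.
So 0.05333 × 0.0636620 ≈ 0.003395 grad.

0.003395 gradians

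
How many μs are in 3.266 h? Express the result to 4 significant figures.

1 hour = 3.60000 × 10^9 microseconds.
Then 3.266 × 3.60000 × 10^9 ≈ 1.176 × 10^10 μs.

1.176 × 10^10 μs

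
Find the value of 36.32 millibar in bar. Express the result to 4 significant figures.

1 millibar = 0.00100000 bar.
Thus 36.32 × 0.00100000 ≈ 0.03632 bar.

0.03632 bar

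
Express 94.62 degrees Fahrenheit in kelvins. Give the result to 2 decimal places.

K = (°F + 459.67) × 5/9.
Applying the formula gives 307.94 K.

307.94 K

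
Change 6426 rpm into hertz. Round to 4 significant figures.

107.1 Hz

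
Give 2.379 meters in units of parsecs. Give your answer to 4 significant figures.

7.710e-17 parsecs

1 meter = 3.24078e-17 parsecs.
So 2.379 × 3.24078e-17 ≈ 7.710e-17 pc.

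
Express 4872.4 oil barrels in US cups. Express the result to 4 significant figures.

3.274 × 10^6 US cups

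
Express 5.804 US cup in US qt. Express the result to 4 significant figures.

1.451 US quarts

1 US cup = 0.250000 US quarts.
Then 5.804 × 0.250000 ≈ 1.451 US qt.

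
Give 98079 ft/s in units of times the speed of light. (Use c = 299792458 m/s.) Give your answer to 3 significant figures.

1 ft/s = 1.01670e-9 c.
Then 98079 × 1.01670e-9 ≈ 9.97e-5 c.

9.97e-5 times the speed of light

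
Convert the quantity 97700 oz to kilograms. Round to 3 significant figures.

1 ounce = 0.0283495 kg.
97700 × 0.0283495 ≈ 2770 kg.

2770 kg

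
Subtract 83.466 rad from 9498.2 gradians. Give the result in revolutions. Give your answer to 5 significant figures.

9498.2 grad = 23.74550 rev and 83.466 rad = 13.28403 rev.
23.74550 − 13.28403 ≈ 10.461 rev.

10.461 revolutions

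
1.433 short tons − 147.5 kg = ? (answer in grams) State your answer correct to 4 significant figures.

1.152e+6 grams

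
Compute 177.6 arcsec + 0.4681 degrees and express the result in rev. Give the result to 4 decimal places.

0.0014 revolutions

177.6 arcsec = 0.000137037 rev and 0.4681 ° = 0.00130028 rev.
0.000137037 + 0.00130028 ≈ 0.0014 rev.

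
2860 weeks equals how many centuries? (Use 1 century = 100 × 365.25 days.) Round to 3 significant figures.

1 wk = 0.000191650 centuries.
So 2860 × 0.000191650 ≈ 0.548 century.

0.548 century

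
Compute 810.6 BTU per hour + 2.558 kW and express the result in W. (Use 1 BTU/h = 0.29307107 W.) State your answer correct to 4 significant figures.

2796 W

810.6 BTU/h = 237.563 W and 2.558 kW = 2558.00 W.
237.563 + 2558.00 ≈ 2796 W.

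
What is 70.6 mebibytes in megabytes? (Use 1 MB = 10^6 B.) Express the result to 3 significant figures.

1 mebibyte = 1.04858 MB.
So 70.6 × 1.04858 ≈ 74.0 MB.

74.0 megabytes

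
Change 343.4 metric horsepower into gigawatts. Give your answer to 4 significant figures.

0.0002526 gigawatts

1 metric horsepower = 7.35499 × 10^-7 gigawatts.
Thus 343.4 × 7.35499 × 10^-7 ≈ 0.0002526 GW.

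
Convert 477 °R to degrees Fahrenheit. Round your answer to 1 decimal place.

17.3 °F

°R = °F + 459.67.
Applying the formula gives 17.3 °F.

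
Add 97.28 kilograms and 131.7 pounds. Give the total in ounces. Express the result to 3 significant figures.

5540 ounces

97.28 kg = 3431.45 oz and 131.7 lb = 2107.20 oz.
3431.45 + 2107.20 ≈ 5540 oz.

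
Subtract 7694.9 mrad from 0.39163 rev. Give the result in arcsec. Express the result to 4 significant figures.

-1.080 × 10^6 arcseconds

0.39163 rev = 507552 arcsec and 7694.9 mrad = 1.58719 × 10^6 arcsec.
507552 − 1.58719 × 10^6 ≈ -1.080 × 10^6 arcsec.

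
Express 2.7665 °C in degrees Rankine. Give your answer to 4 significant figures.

496.6 degrees Rankine

°R = (°C + 273.15) × 9/5.
Applying the formula gives 496.6 °R.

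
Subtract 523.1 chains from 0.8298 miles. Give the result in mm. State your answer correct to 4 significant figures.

0.8298 mi = 1.33543 × 10^6 mm and 523.1 chain = 1.05231 × 10^7 mm.
1.33543 × 10^6 − 1.05231 × 10^7 ≈ -9.188 × 10^6 mm.

-9.188 × 10^6 millimeters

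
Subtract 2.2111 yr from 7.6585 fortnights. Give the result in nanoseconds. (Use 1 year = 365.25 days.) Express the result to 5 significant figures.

7.6585 fortnight = 9.26372e+15 ns and 2.2111 yr = 6.97770e+16 ns.
9.26372e+15 − 6.97770e+16 ≈ -6.0513e+16 ns.

-6.0513e+16 ns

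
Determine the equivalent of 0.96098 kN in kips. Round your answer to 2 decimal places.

1 kN = 0.224809 kips.
Thus 0.96098 × 0.224809 ≈ 0.22 kip.

0.22 kip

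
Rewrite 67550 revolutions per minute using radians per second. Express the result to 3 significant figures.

7070 rad/s

1 rpm = 0.104720 rad/s.
Thus 67550 × 0.104720 ≈ 7070 rad/s.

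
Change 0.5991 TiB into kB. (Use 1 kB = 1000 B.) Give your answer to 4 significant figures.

6.587e+8 kilobytes

1 tebibyte = 1.09951e+9 kilobytes.
0.5991 × 1.09951e+9 ≈ 6.587e+8 kB.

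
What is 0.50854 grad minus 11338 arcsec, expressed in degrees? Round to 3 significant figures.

-2.69 °

0.50854 grad = 0.457686 ° and 11338 arcsec = 3.14944 °.
0.457686 − 3.14944 ≈ -2.69 °.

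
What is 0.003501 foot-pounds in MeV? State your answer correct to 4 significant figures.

2.963 × 10^10 MeV

1 ft·lbf = 8.46235 × 10^12 megaelectronvolts.
Thus 0.003501 × 8.46235 × 10^12 ≈ 2.963 × 10^10 MeV.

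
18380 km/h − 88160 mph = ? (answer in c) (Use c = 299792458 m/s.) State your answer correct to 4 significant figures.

-0.0001144 c

18380 km/h = 1.70303 × 10^-5 c and 88160 mph = 0.000131461 c.
1.70303 × 10^-5 − 0.000131461 ≈ -0.0001144 c.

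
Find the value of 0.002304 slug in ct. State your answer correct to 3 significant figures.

1 slug = 72969.5 carats.
0.002304 × 72969.5 ≈ 168 ct.

168 ct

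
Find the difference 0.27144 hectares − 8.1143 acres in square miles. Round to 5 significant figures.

0.27144 ha = 0.00104804 mi² and 8.1143 acre = 0.0126786 mi².
0.00104804 − 0.0126786 ≈ -0.011631 mi².

-0.011631 square miles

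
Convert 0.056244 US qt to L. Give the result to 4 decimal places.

1 US quart = 0.946353 liters.
So 0.056244 × 0.946353 ≈ 0.0532 L.

0.0532 L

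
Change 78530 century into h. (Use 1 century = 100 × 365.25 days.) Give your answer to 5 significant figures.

6.8839 × 10^10 h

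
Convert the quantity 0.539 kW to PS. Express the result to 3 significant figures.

0.733 PS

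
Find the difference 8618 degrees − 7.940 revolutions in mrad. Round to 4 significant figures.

100500 milliradians

8618 ° = 150412 mrad and 7.940 rev = 49888.5 mrad.
150412 − 49888.5 ≈ 100500 mrad.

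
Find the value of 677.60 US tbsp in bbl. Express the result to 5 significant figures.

1 US tbsp = 9.30060 × 10^-5 oil barrels.
Then 677.60 × 9.30060 × 10^-5 ≈ 0.063021 bbl.

0.063021 bbl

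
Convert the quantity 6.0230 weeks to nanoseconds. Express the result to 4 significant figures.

1 wk = 6.04800 × 10^14 ns.
Thus 6.0230 × 6.04800 × 10^14 ≈ 3.643 × 10^15 ns.

3.643 × 10^15 ns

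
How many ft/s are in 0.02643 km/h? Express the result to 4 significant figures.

0.02409 feet per second

1 km/h = 0.911344 ft/s.
0.02643 × 0.911344 ≈ 0.02409 ft/s.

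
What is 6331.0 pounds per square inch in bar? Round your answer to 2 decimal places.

436.51 bar

1 psi = 0.0689476 bar.
Thus 6331.0 × 0.0689476 ≈ 436.51 bar.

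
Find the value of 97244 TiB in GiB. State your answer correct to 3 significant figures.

9.96 × 10^7 GiB

1 TiB = 1024.00 GiB.
Thus 97244 × 1024.00 ≈ 9.96 × 10^7 GiB.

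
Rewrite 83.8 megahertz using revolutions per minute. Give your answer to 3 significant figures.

5.03 × 10^9 rpm

1 MHz = 6.00000 × 10^7 revolutions per minute.
Then 83.8 × 6.00000 × 10^7 ≈ 5.03 × 10^9 rpm.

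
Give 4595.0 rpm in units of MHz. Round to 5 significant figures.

7.6583e-5 megahertz

1 revolution per minute = 1.66667e-8 MHz.
So 4595.0 × 1.66667e-8 ≈ 7.6583e-5 MHz.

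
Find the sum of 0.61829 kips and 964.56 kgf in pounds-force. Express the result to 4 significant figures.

0.61829 kip = 618.290 lbf and 964.56 kgf = 2126.49 lbf.
618.290 + 2126.49 ≈ 2745 lbf.

2745 lbf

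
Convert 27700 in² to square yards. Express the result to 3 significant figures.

1 square inch = 0.000771605 yd².
So 27700 × 0.000771605 ≈ 21.4 yd².

21.4 square yards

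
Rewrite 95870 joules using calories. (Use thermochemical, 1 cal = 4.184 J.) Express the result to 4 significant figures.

1 J = 0.239006 cal.
Then 95870 × 0.239006 ≈ 22910 cal.

22910 cal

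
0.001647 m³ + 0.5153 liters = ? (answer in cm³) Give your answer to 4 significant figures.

0.001647 m³ = 1647.00 cm³ and 0.5153 L = 515.300 cm³.
1647.00 + 515.300 ≈ 2162 cm³.

2162 cubic centimeters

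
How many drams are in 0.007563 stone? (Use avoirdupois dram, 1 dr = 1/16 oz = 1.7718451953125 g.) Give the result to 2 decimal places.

1 st = 3584.00 drams.
So 0.007563 × 3584.00 ≈ 27.11 dr.

27.11 drams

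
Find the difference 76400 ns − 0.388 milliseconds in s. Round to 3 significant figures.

76400 ns = 7.64000 × 10^-5 s and 0.388 ms = 0.000388000 s.
7.64000 × 10^-5 − 0.000388000 ≈ -0.000312 s.

-0.000312 seconds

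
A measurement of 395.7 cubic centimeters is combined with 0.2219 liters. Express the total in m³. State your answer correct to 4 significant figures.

395.7 cm³ = 0.000395700 m³ and 0.2219 L = 0.000221900 m³.
0.000395700 + 0.000221900 ≈ 0.0006176 m³.

0.0006176 m³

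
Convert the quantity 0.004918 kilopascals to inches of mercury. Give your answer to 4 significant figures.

0.001452 inHg

1 kPa = 0.295300 inHg.
0.004918 × 0.295300 ≈ 0.001452 inHg.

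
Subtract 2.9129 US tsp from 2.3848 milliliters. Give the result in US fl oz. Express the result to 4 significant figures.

2.3848 mL = 0.0806397 US fl oz and 2.9129 US tsp = 0.485483 US fl oz.
0.0806397 − 0.485483 ≈ -0.4048 US fl oz.

-0.4048 US fl oz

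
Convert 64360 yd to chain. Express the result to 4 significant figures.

1 yard = 0.0454545 chain.
64360 × 0.0454545 ≈ 2925 chain.

2925 chains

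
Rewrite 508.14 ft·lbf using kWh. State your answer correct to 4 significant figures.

0.0001914 kilowatt-hours

1 foot-pound = 3.76616e-7 kilowatt-hours.
Then 508.14 × 3.76616e-7 ≈ 0.0001914 kWh.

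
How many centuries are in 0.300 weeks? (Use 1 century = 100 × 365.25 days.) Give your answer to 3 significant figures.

5.75 × 10^-5 century

1 week = 0.000191650 century.
Thus 0.300 × 0.000191650 ≈ 5.75 × 10^-5 century.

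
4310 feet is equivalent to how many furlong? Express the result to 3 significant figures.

6.53 furlongs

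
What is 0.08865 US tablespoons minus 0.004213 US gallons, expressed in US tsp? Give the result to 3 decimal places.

-2.970 US tsp

0.08865 US tbsp = 0.265950 US tsp and 0.004213 US gal = 3.23558 US tsp.
0.265950 − 3.23558 ≈ -2.970 US tsp.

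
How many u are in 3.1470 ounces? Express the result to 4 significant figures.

5.373 × 10^25 atomic mass units

1 oz = 1.70725 × 10^25 atomic mass units.
So 3.1470 × 1.70725 × 10^25 ≈ 5.373 × 10^25 u.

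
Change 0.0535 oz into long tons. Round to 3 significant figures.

1.49 × 10^-6 long tons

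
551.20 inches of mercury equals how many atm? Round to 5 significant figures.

1 inHg = 0.0334211 atmospheres.
Then 551.20 × 0.0334211 ≈ 18.422 atm.

18.422 atm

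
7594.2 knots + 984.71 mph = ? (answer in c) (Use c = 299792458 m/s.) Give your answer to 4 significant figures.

7594.2 kn = 1.30317e-5 c and 984.71 mph = 1.46837e-6 c.
1.30317e-5 + 1.46837e-6 ≈ 1.450e-5 c.

1.450e-5 times the speed of light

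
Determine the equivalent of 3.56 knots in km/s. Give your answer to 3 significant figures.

1 kn = 0.000514444 kilometers per second.
Then 3.56 × 0.000514444 ≈ 0.00183 km/s.

0.00183 km/s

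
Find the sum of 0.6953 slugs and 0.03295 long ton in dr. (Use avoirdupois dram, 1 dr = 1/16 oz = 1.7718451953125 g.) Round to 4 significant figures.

24620 drams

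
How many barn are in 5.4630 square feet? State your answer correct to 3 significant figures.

5.08e+27 barn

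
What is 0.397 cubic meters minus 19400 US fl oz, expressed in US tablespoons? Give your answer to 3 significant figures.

-12000 US tbsp

0.397 m³ = 26848.3 US tbsp and 19400 US fl oz = 38800.0 US tbsp.
26848.3 − 38800.0 ≈ -12000 US tbsp.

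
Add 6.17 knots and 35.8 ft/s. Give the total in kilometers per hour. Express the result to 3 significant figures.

50.7 km/h

6.17 kn = 11.4268 km/h and 35.8 ft/s = 39.2826 km/h.
11.4268 + 39.2826 ≈ 50.7 km/h.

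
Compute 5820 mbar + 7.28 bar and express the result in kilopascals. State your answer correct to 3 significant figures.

1310 kPa

5820 mbar = 582.000 kPa and 7.28 bar = 728.000 kPa.
582.000 + 728.000 ≈ 1310 kPa.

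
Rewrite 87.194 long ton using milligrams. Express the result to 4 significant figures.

8.859 × 10^10 milligrams

1 long ton = 1.01605 × 10^9 mg.
So 87.194 × 1.01605 × 10^9 ≈ 8.859 × 10^10 mg.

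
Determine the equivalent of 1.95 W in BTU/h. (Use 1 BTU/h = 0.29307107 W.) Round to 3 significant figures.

6.65 BTU per hour

1 watt = 3.41214 BTU/h.
Then 1.95 × 3.41214 ≈ 6.65 BTU/h.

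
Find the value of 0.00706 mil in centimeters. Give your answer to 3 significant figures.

1 mil = 0.00254000 cm.
So 0.00706 × 0.00254000 ≈ 1.79e-5 cm.

1.79e-5 centimeters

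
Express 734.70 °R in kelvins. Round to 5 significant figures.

°R = K × 9/5.
Applying the formula gives 408.17 K.

408.17 K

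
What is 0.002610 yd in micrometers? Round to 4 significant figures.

1 yard = 914400 μm.
Then 0.002610 × 914400 ≈ 2387 μm.

2387 μm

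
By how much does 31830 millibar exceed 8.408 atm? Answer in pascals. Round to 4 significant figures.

2.331e+6 Pa

31830 mbar = 3.18300e+6 Pa and 8.408 atm = 851941 Pa.
3.18300e+6 − 851941 ≈ 2.331e+6 Pa.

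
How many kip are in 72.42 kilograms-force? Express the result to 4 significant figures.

1 kgf = 0.00220462 kips.
Thus 72.42 × 0.00220462 ≈ 0.1597 kip.

0.1597 kips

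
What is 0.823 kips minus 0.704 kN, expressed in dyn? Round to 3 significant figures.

0.823 kip = 3.66089 × 10^8 dyn and 0.704 kN = 7.04000 × 10^7 dyn.
3.66089 × 10^8 − 7.04000 × 10^7 ≈ 2.96 × 10^8 dyn.

2.96 × 10^8 dynes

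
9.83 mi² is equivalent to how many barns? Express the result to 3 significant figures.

2.55e+35 barns

1 square mile = 2.58999e+34 barn.
So 9.83 × 2.58999e+34 ≈ 2.55e+35 barn.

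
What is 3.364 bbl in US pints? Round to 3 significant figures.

1 oil barrel = 336.000 US pt.
3.364 × 336.000 ≈ 1130 US pt.

1130 US pt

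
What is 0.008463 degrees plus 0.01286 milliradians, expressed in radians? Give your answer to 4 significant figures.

0.0001606 rad

0.008463 ° = 0.000147707 rad and 0.01286 mrad = 1.28600 × 10^-5 rad.
0.000147707 + 1.28600 × 10^-5 ≈ 0.0001606 rad.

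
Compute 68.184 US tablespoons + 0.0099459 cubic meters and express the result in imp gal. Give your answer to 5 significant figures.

68.184 US tbsp = 0.221778 imp gal and 0.0099459 m³ = 2.18779 imp gal.
0.221778 + 2.18779 ≈ 2.4096 imp gal.

2.4096 imp gal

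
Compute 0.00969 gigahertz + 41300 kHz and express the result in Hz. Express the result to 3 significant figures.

0.00969 GHz = 9.69000e+6 Hz and 41300 kHz = 4.13000e+7 Hz.
9.69000e+6 + 4.13000e+7 ≈ 5.10e+7 Hz.

5.10e+7 hertz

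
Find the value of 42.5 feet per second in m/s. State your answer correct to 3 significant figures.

1 foot per second = 0.304800 m/s.
Thus 42.5 × 0.304800 ≈ 13.0 m/s.

13.0 meters per second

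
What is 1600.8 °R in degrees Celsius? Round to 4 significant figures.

616.2 degrees Celsius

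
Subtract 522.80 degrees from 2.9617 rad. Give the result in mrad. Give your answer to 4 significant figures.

-6163 mrad

2.9617 rad = 2961.70 mrad and 522.80 ° = 9124.58 mrad.
2961.70 − 9124.58 ≈ -6163 mrad.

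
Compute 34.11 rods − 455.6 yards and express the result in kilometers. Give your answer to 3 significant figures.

-0.245 kilometers

34.11 rod = 0.171546 km and 455.6 yd = 0.416601 km.
0.171546 − 0.416601 ≈ -0.245 km.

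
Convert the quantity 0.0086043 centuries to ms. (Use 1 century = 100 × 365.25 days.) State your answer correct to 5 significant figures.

1 century = 3.15576 × 10^12 milliseconds.
Then 0.0086043 × 3.15576 × 10^12 ≈ 2.7153 × 10^10 ms.

2.7153 × 10^10 ms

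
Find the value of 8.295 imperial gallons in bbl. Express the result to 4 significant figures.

0.2372 bbl

1 imperial gallon = 0.0285940 oil barrels.
8.295 × 0.0285940 ≈ 0.2372 bbl.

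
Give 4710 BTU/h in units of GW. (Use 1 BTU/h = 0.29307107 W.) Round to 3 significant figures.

1.38 × 10^-6 GW

1 BTU per hour = 2.93071 × 10^-10 gigawatts.
So 4710 × 2.93071 × 10^-10 ≈ 1.38 × 10^-6 GW.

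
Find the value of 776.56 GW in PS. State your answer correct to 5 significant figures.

1 gigawatt = 1.35962e+6 metric horsepower.
Thus 776.56 × 1.35962e+6 ≈ 1.0558e+9 PS.

1.0558e+9 PS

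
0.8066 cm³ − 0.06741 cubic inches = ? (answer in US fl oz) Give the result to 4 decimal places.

-0.0101 US fl oz

0.8066 cm³ = 0.0272744 US fl oz and 0.06741 in³ = 0.0373527 US fl oz.
0.0272744 − 0.0373527 ≈ -0.0101 US fl oz.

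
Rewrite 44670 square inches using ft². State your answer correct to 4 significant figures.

310.2 square feet

1 in² = 0.00694444 ft².
Thus 44670 × 0.00694444 ≈ 310.2 ft².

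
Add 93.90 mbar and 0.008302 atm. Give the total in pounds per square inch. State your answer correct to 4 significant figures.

1.484 pounds per square inch

93.90 mbar = 1.36190 psi and 0.008302 atm = 0.122006 psi.
1.36190 + 0.122006 ≈ 1.484 psi.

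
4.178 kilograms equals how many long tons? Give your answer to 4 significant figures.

0.004112 long ton

1 kg = 0.000984207 long tons.
Then 4.178 × 0.000984207 ≈ 0.004112 long ton.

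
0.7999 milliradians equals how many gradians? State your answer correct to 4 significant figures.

0.05092 gradians

1 milliradian = 0.0636620 gradians.
Then 0.7999 × 0.0636620 ≈ 0.05092 grad.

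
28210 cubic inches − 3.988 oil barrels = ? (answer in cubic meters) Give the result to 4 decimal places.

-0.1718 m³

28210 in³ = 0.462279 m³ and 3.988 bbl = 0.634041 m³.
0.462279 − 0.634041 ≈ -0.1718 m³.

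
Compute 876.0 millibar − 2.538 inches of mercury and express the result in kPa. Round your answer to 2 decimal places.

79.01 kPa

876.0 mbar = 87.6000 kPa and 2.538 inHg = 8.59465 kPa.
87.6000 − 8.59465 ≈ 79.01 kPa.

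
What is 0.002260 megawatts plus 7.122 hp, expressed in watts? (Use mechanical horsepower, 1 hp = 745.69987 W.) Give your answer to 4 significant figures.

0.002260 MW = 2260.00 W and 7.122 hp = 5310.87 W.
2260.00 + 5310.87 ≈ 7571 W.

7571 W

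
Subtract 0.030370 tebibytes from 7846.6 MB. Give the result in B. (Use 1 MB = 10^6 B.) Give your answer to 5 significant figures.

-2.5546 × 10^10 B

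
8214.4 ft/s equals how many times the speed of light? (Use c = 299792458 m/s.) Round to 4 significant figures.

8.352 × 10^-6 c

1 foot per second = 1.01670 × 10^-9 c.
So 8214.4 × 1.01670 × 10^-9 ≈ 8.352 × 10^-6 c.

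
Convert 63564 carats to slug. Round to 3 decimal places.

1 carat = 1.37044 × 10^-5 slug.
So 63564 × 1.37044 × 10^-5 ≈ 0.871 slug.

0.871 slugs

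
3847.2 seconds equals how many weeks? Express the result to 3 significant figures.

0.00636 weeks

1 second = 1.65344 × 10^-6 wk.
So 3847.2 × 1.65344 × 10^-6 ≈ 0.00636 wk.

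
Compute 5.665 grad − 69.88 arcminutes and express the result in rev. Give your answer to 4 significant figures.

5.665 grad = 0.0141625 rev and 69.88 arcmin = 0.00323519 rev.
0.0141625 − 0.00323519 ≈ 0.01093 rev.

0.01093 revolutions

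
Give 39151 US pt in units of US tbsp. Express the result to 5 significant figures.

1.2528e+6 US tablespoons

1 US pint = 32.0000 US tbsp.
Then 39151 × 32.0000 ≈ 1.2528e+6 US tbsp.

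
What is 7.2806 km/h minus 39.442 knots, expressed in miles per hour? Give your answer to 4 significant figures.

-40.87 mph

7.2806 km/h = 4.52396 mph and 39.442 kn = 45.3890 mph.
4.52396 − 45.3890 ≈ -40.87 mph.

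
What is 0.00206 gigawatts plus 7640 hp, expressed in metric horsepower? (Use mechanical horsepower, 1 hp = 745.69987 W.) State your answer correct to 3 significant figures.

10500 PS

0.00206 GW = 2800.82 PS and 7640 hp = 7745.96 PS.
2800.82 + 7745.96 ≈ 10500 PS.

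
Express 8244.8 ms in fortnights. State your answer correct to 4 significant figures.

6.816 × 10^-6 fortnight

1 millisecond = 8.26720 × 10^-10 fortnights.
Then 8244.8 × 8.26720 × 10^-10 ≈ 6.816 × 10^-6 fortnight.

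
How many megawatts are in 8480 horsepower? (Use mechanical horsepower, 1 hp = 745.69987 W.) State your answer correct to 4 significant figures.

6.324 megawatts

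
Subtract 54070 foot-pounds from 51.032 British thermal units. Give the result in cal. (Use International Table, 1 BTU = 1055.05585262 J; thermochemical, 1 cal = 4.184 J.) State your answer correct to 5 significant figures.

-4652.8 cal

51.032 BTU = 12868.5 cal and 54070 ft·lbf = 17521.3 cal.
12868.5 − 17521.3 ≈ -4652.8 cal.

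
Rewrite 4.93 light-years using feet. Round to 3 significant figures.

1 ly = 3.10391 × 10^16 feet.
So 4.93 × 3.10391 × 10^16 ≈ 1.53 × 10^17 ft.

1.53 × 10^17 feet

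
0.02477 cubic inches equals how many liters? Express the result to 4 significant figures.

1 in³ = 0.0163871 L.
Then 0.02477 × 0.0163871 ≈ 0.0004059 L.

0.0004059 liters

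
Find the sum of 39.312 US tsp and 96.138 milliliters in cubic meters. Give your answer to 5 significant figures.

0.00028990 m³

39.312 US tsp = 0.000193766 m³ and 96.138 mL = 9.61380 × 10^-5 m³.
0.000193766 + 9.61380 × 10^-5 ≈ 0.00028990 m³.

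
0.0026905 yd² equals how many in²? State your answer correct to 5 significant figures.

1 square yard = 1296.00 square inches.
Thus 0.0026905 × 1296.00 ≈ 3.4869 in².

3.4869 in²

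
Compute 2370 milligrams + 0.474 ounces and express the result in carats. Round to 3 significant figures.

79.0 carats

2370 mg = 11.8500 ct and 0.474 oz = 67.1884 ct.
11.8500 + 67.1884 ≈ 79.0 ct.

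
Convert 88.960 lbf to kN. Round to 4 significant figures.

0.3957 kN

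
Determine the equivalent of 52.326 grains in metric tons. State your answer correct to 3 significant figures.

3.39 × 10^-6 t

1 grain = 6.47989 × 10^-8 metric tons.
Thus 52.326 × 6.47989 × 10^-8 ≈ 3.39 × 10^-6 t.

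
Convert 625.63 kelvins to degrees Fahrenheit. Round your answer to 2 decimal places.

K = (°F + 459.67) × 5/9.
Applying the formula gives 666.46 °F.

666.46 degrees Fahrenheit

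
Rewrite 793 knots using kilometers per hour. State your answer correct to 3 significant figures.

1470 km/h

1 knot = 1.85200 kilometers per hour.
Thus 793 × 1.85200 ≈ 1470 km/h.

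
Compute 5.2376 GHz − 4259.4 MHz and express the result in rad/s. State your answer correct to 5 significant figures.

5.2376 GHz = 3.29088 × 10^10 rad/s and 4259.4 MHz = 2.67626 × 10^10 rad/s.
3.29088 × 10^10 − 2.67626 × 10^10 ≈ 6.1462 × 10^9 rad/s.

6.1462 × 10^9 radians per second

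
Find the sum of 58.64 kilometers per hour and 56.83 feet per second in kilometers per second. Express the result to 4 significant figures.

58.64 km/h = 0.0162889 km/s and 56.83 ft/s = 0.0173218 km/s.
0.0162889 + 0.0173218 ≈ 0.03361 km/s.

0.03361 km/s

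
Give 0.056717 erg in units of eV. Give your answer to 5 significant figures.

3.5400e+10 eV

1 erg = 6.24151e+11 electronvolts.
Thus 0.056717 × 6.24151e+11 ≈ 3.5400e+10 eV.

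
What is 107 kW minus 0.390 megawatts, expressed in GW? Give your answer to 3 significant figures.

-0.000283 gigawatts

107 kW = 0.000107000 GW and 0.390 MW = 0.000390000 GW.
0.000107000 − 0.000390000 ≈ -0.000283 GW.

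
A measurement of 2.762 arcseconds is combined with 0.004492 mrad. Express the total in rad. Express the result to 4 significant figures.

2.762 arcsec = 1.33906e-5 rad and 0.004492 mrad = 4.49200e-6 rad.
1.33906e-5 + 4.49200e-6 ≈ 1.788e-5 rad.

1.788e-5 rad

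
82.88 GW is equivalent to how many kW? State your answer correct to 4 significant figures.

1 GW = 1.00000e+6 kilowatts.
82.88 × 1.00000e+6 ≈ 8.288e+7 kW.

8.288e+7 kW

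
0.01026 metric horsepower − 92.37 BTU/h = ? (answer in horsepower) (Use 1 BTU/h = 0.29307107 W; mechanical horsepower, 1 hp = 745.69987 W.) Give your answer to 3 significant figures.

0.01026 PS = 0.0101196 hp and 92.37 BTU/h = 0.0363028 hp.
0.0101196 − 0.0363028 ≈ -0.0262 hp.

-0.0262 hp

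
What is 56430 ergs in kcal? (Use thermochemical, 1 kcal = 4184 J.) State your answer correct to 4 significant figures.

1 erg = 2.39006 × 10^-11 kcal.
56430 × 2.39006 × 10^-11 ≈ 1.349 × 10^-6 kcal.

1.349 × 10^-6 kilocalories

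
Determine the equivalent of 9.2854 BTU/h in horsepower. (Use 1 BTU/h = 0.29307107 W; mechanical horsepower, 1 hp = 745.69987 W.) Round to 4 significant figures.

0.003649 horsepower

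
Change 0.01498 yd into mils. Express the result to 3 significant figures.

1 yd = 36000.0 mil.
Thus 0.01498 × 36000.0 ≈ 539 mil.

539 mil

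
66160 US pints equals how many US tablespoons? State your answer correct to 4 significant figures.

2.117e+6 US tbsp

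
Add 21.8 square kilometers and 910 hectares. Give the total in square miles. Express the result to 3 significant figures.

11.9 mi²

21.8 km² = 8.41703 mi² and 910 ha = 3.51353 mi².
8.41703 + 3.51353 ≈ 11.9 mi².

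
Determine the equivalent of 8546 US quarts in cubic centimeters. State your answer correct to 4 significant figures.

8.088e+6 cm³

1 US qt = 946.353 cm³.
Thus 8546 × 946.353 ≈ 8.088e+6 cm³.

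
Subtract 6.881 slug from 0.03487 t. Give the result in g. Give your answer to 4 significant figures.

0.03487 t = 34870.0 g and 6.881 slug = 100421 g.
34870.0 − 100421 ≈ -65550 g.

-65550 g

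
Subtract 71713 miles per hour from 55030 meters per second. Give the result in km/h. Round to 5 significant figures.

82697 km/h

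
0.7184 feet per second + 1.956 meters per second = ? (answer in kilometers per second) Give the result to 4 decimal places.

0.0022 km/s

0.7184 ft/s = 0.000218968 km/s and 1.956 m/s = 0.00195600 km/s.
0.000218968 + 0.00195600 ≈ 0.0022 km/s.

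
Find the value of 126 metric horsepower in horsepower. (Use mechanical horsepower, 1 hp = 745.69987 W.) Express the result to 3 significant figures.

124 hp

1 PS = 0.986320 hp.
Thus 126 × 0.986320 ≈ 124 hp.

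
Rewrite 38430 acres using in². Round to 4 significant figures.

1 acre = 6.27264e+6 in².
So 38430 × 6.27264e+6 ≈ 2.411e+11 in².

2.411e+11 in²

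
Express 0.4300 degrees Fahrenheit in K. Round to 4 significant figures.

255.6 K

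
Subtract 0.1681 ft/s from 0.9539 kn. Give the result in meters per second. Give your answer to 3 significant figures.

0.9539 kn = 0.490729 m/s and 0.1681 ft/s = 0.0512369 m/s.
0.490729 − 0.0512369 ≈ 0.439 m/s.

0.439 meters per second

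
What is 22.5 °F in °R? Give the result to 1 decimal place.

482.2 degrees Rankine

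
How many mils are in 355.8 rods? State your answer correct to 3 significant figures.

7.04e+7 mil

1 rod = 198000 mils.
355.8 × 198000 ≈ 7.04e+7 mil.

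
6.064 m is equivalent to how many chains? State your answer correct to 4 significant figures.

1 m = 0.0497097 chain.
Then 6.064 × 0.0497097 ≈ 0.3014 chain.

0.3014 chains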